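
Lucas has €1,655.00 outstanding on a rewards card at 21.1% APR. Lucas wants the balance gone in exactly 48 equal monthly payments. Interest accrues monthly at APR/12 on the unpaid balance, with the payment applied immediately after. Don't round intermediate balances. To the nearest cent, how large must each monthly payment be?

€51.34

Monthly rate r = 21.1%/12 = 1.75833% = 0.0175833.
Level-payment amortization: P = B₀·r / (1 − (1+r)^(−n)) = 1655.00·0.0175833 / (1 − 1.01758^(−48)).
Denominator 1 − (1+r)^(−48) = 0.566847614.
P = 29.1004 / 0.566847614 ≈ 51.34.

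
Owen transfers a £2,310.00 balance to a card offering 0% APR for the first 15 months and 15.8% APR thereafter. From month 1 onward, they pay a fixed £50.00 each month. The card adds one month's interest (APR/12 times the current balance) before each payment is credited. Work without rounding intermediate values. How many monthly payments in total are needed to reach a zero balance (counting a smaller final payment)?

56 payments

Promo months 1–15 at r₀ = 0%/12 = 0; months 16+ at r₁ = 15.8%/12 = 0.0131667.
After month 15 (no interest yet): B = £2,310.00 − 15·£50.00 = £1,560.00.
Then at r₁ with £50.00/mo: n₂ = −ln(1 − r₁·B/P)/ln(1+r₁) ≈ 40.44 → 41 more payments.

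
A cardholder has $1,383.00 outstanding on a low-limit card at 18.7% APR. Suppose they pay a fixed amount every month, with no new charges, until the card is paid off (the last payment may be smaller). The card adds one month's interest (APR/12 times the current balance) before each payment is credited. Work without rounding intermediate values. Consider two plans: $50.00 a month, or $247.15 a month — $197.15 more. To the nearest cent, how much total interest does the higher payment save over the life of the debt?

$365.11

Monthly rate r = 18.7%/12 = 1.55833% = 0.0155833.
At $50.00/mo: n = ⌈−ln(1 − rB₀/P)/ln(1+r)⌉ = 37 payments (last $23.58); total interest = total paid − $1,383.00 = $440.58.
At $247.15/mo: 6 payments (last $222.72); total interest $75.47.
Interest saved = $440.58 − $75.47 = $365.11.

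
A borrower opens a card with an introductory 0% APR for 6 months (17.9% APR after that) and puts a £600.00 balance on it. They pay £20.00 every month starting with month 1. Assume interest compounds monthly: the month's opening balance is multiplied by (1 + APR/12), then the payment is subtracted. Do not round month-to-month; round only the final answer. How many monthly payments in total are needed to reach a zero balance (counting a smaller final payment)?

36 payments

Promo months 1–6 at r₀ = 0%/12 = 0; months 7+ at r₁ = 17.9%/12 = 0.0149167.
After month 6 (no interest yet): B = £600.00 − 6·£20.00 = £480.00.
Then at r₁ with £20.00/mo: n₂ = −ln(1 − r₁·B/P)/ln(1+r₁) ≈ 29.93 → 30 more payments.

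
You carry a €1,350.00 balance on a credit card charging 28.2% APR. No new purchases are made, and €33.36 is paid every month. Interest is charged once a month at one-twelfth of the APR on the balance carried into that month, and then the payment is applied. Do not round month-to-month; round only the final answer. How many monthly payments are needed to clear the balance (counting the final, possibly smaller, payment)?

Monthly rate r = 28.2%/12 = 2.35% = 0.0235.
Recurrence: B ← B·(1+r) − €33.36.
Month 1: interest €31.73; balance after payment €1,348.37.
Month 2: interest €31.69; balance after payment €1,346.69.
Closed form: n = −ln(1 − rB₀/P)/ln(1+r) = −ln(0.049011)/ln(1.0235) ≈ 129.830, so the balance reaches zero during payment 130.

130 months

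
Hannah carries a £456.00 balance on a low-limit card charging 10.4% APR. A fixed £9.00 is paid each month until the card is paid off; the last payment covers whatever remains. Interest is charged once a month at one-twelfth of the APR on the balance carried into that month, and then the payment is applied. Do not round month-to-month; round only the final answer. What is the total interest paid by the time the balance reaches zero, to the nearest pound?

£147

Monthly rate r = 10.4%/12 = 0.866667% = 0.00866667.
Payoff takes n = ⌈−ln(1 − rB₀/P)/ln(1+r)⌉ = ⌈67.008⌉ = 68 payments; the last is £0.07.
Total paid = 67·£9.00 + £0.07 = £603.07.
Total interest = total paid − principal = £603.07 − £456.00 = £147.07.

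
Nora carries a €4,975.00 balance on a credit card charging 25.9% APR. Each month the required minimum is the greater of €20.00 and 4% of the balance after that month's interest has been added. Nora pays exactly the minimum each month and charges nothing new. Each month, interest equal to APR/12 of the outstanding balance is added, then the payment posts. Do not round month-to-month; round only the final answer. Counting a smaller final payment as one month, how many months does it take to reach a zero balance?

Monthly rate r = 25.9%/12 = 2.15833% = 0.0215833.
While 4% of the post-interest balance exceeds €20.00, each month B ← (B·(1+r))·(1 − 0.04), i.e. B shrinks by the factor (1+r)·0.96 = 0.98072.
This holds for months 1–120. Entering month 121 the balance is €481.06; 4% of the post-interest balance is now below €20.00, so the flat €20.00 minimum applies from here.
From month 121 a fixed €20.00 at rate r clears €481.06 in 35 more payments. Total: 120 + 35 = 155 months.

155 months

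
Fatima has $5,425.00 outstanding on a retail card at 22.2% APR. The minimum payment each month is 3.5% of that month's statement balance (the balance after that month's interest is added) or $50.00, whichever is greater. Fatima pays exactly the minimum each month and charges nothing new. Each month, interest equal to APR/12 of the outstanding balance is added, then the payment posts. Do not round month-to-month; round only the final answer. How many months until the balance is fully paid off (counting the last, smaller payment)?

119 months

Monthly rate r = 22.2%/12 = 1.85% = 0.0185.
While 3.5% of the post-interest balance exceeds $50.00, each month B ← (B·(1+r))·(1 − 0.035), i.e. B shrinks by the factor (1+r)·0.965 = 0.98285.
This holds for months 1–79. Entering month 80 the balance is $1,383.50; 3.5% of the post-interest balance is now below $50.00, so the flat $50.00 minimum applies from here.
From month 80 a fixed $50.00 at rate r clears $1,383.50 in 40 more payments. Total: 79 + 40 = 119 months.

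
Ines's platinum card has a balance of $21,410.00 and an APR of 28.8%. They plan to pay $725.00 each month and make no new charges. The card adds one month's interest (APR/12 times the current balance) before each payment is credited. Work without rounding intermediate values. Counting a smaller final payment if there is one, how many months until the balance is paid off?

Monthly rate r = 28.8%/12 = 2.4% = 0.024.
Recurrence: B ← B·(1+r) − $725.00.
Month 1: interest $513.84; balance after payment $21,198.84.
Month 2: interest $508.77; balance after payment $20,982.61.
Closed form: n = −ln(1 − rB₀/P)/ln(1+r) = −ln(0.29126)/ln(1.024) ≈ 52.012, so the balance reaches zero during payment 53.

53 payments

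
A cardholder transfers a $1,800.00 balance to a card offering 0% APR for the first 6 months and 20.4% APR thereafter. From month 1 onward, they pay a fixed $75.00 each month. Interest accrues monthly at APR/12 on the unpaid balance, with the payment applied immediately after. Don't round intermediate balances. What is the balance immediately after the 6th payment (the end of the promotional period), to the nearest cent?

$1,350.00

Promo months 1–6 at r₀ = 0%/12 = 0; months 7+ at r₁ = 20.4%/12 = 0.017.
After month 6 (no interest yet): B = $1,800.00 − 6·$75.00 = $1,350.00.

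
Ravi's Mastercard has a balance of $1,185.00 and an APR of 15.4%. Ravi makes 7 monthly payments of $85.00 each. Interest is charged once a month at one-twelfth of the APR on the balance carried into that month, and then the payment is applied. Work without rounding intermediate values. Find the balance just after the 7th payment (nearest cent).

Monthly rate r = 15.4%/12 = 1.28333% = 0.0128333.
Each month: B ← B·(1+r) − $85.00.
Month 1: interest $15.21; balance after payment $1,115.21.
Month 2: interest $14.31; balance after payment $1,044.52.
Month 3: interest $13.40; balance after payment $972.92.
Month 4: interest $12.49; balance after payment $900.41.
Month 5: interest $11.56; balance after payment $826.97.
Month 6: interest $10.61; balance after payment $752.58.
Month 7: interest $9.66; balance after payment $677.24.

$677.24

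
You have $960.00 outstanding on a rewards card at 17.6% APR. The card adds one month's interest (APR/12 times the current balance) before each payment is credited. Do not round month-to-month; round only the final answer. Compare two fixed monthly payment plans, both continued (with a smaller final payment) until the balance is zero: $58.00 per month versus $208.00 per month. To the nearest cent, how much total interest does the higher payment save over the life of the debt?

Monthly rate r = 17.6%/12 = 1.46667% = 0.0146667.
At $58.00/mo: n = ⌈−ln(1 − rB₀/P)/ln(1+r)⌉ = 20 payments (last $5.74); total interest = total paid − $960.00 = $147.74.
At $208.00/mo: 5 payments (last $169.54); total interest $41.54.
Interest saved = $147.74 − $41.54 = $106.20.

$106.20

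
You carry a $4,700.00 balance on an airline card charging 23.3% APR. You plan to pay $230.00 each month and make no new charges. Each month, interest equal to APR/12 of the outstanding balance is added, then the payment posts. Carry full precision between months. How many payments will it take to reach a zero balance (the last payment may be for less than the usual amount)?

27 payments

Monthly rate r = 23.3%/12 = 1.94167% = 0.0194167.
Recurrence: B ← B·(1+r) − $230.00.
Month 1: interest $91.26; balance after payment $4,561.26.
Month 2: interest $88.56; balance after payment $4,419.82.
Closed form: n = −ln(1 − rB₀/P)/ln(1+r) = −ln(0.60322)/ln(1.01942) ≈ 26.284, so the balance reaches zero during payment 27.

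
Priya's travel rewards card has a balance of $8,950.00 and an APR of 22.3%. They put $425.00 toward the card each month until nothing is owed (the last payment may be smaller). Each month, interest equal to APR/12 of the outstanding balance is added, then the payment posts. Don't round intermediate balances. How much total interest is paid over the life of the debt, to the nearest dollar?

Monthly rate r = 22.3%/12 = 1.85833% = 0.0185833.
Payoff takes n = ⌈−ln(1 − rB₀/P)/ln(1+r)⌉ = ⌈26.965⌉ = 27 payments; the last is $410.26.
Total paid = 26·$425.00 + $410.26 = $11,460.26.
Total interest = total paid − principal = $11,460.26 − $8,950.00 = $2,510.26.

$2,510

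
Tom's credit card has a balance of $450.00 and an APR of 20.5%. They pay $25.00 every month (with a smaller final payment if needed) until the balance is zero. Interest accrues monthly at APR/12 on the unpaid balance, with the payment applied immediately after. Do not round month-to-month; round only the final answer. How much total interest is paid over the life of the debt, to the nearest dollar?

Monthly rate r = 20.5%/12 = 1.70833% = 0.0170833.
Payoff takes n = ⌈−ln(1 − rB₀/P)/ln(1+r)⌉ = ⌈21.692⌉ = 22 payments; the last is $17.35.
Total paid = 21·$25.00 + $17.35 = $542.35.
Total interest = total paid − principal = $542.35 − $450.00 = $92.35.

$92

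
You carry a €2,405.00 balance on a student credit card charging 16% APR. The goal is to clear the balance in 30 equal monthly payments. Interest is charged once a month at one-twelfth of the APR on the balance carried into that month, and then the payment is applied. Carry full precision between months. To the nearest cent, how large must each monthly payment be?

Monthly rate r = 16%/12 = 1.33333% = 0.0133333.
Level-payment amortization: P = B₀·r / (1 − (1+r)^(−n)) = 2405.00·0.0133333 / (1 − 1.01333^(−30)).
Denominator 1 − (1+r)^(−30) = 0.327905822.
P = 32.0667 / 0.327905822 ≈ 97.79.

€97.79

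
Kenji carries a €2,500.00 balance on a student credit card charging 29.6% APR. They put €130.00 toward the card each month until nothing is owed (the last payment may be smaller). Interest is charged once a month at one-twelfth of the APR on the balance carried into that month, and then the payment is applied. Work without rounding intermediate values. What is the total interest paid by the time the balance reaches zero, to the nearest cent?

Monthly rate r = 29.6%/12 = 2.46667% = 0.0246667.
Payoff takes n = ⌈−ln(1 − rB₀/P)/ln(1+r)⌉ = ⌈26.393⌉ = 27 payments; the last is €51.52.
Total paid = 26·€130.00 + €51.52 = €3,431.52.
Total interest = total paid − principal = €3,431.52 − €2,500.00 = €931.52.

€931.52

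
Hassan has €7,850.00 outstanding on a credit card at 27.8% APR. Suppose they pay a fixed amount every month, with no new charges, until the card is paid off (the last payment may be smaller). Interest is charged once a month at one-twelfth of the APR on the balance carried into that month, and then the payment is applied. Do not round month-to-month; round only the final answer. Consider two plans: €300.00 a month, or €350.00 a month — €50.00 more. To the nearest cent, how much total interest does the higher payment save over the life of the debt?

Monthly rate r = 27.8%/12 = 2.31667% = 0.0231667.
At €300.00/mo: n = ⌈−ln(1 − rB₀/P)/ln(1+r)⌉ = 41 payments (last €207.73); total interest = total paid − €7,850.00 = €4,357.73.
At €350.00/mo: 33 payments (last €3.86); total interest €3,353.86.
Interest saved = €4,357.73 − €3,353.86 = €1,003.87.

€1,003.87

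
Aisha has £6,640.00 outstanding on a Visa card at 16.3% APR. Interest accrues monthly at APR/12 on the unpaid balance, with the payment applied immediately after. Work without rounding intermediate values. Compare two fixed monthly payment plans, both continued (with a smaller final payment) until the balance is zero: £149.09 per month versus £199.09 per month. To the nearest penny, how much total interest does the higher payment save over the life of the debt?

Monthly rate r = 16.3%/12 = 1.35833% = 0.0135833.
At £149.09/mo: n = ⌈−ln(1 − rB₀/P)/ln(1+r)⌉ = 69 payments (last £125.18); total interest = total paid − £6,640.00 = £3,623.30.
At £199.09/mo: 45 payments (last £143.61); total interest £2,263.57.
Interest saved = £3,623.30 − £2,263.57 = £1,359.73.

£1,359.73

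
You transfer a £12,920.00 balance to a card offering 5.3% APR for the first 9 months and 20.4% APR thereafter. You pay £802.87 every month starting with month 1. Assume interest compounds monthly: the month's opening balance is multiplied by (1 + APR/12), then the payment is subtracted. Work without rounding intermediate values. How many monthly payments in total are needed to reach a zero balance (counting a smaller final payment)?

Promo months 1–9 at r₀ = 5.3%/12 = 0.00441667; months 10+ at r₁ = 20.4%/12 = 0.017.
After month 9: iterate B ← B·(1+r₀) − £802.87 for 9 months → £6,087.93.
Then at r₁ with £802.87/mo: n₂ = −ln(1 − r₁·B/P)/ln(1+r₁) ≈ 8.19 → 9 more payments.

18 payments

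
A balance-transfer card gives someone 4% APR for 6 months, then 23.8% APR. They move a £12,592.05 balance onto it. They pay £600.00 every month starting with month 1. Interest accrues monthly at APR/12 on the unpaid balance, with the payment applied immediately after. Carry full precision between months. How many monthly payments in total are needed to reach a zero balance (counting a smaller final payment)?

Promo months 1–6 at r₀ = 4%/12 = 0.00333333; months 7+ at r₁ = 23.8%/12 = 0.0198333.
After month 6: iterate B ← B·(1+r₀) − £600.00 for 6 months → £9,215.87.
Then at r₁ with £600.00/mo: n₂ = −ln(1 − r₁·B/P)/ln(1+r₁) ≈ 18.50 → 19 more payments.

25 payments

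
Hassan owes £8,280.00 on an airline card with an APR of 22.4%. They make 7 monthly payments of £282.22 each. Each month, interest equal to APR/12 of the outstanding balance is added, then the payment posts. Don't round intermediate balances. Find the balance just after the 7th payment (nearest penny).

£7,334.75

Monthly rate r = 22.4%/12 = 1.86667% = 0.0186667.
Each month: B ← B·(1+r) − £282.22.
Month 1: interest £154.56; balance after payment £8,152.34.
Month 2: interest £152.18; balance after payment £8,022.30.
Month 3: interest £149.75; balance after payment £7,889.83.
Month 4: interest £147.28; balance after payment £7,754.88.
Month 5: interest £144.76; balance after payment £7,617.42.
Month 6: interest £142.19; balance after payment £7,477.39.
Month 7: interest £139.58; balance after payment £7,334.75.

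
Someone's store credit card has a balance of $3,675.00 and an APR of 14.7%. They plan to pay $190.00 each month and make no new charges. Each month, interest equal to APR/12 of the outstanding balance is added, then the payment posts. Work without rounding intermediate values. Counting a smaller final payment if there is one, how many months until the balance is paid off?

23 months

Monthly rate r = 14.7%/12 = 1.225% = 0.01225.
Recurrence: B ← B·(1+r) − $190.00.
Month 1: interest $45.02; balance after payment $3,530.02.
Month 2: interest $43.24; balance after payment $3,383.26.
Closed form: n = −ln(1 − rB₀/P)/ln(1+r) = −ln(0.76306)/ln(1.01225) ≈ 22.210, so the balance reaches zero during payment 23.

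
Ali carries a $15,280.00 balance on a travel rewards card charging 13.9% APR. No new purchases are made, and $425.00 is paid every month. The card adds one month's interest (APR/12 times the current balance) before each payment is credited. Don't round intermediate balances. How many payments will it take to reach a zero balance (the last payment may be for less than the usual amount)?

Monthly rate r = 13.9%/12 = 1.15833% = 0.0115833.
Recurrence: B ← B·(1+r) − $425.00.
Month 1: interest $176.99; balance after payment $15,031.99.
Month 2: interest $174.12; balance after payment $14,781.11.
Closed form: n = −ln(1 − rB₀/P)/ln(1+r) = −ln(0.58355)/ln(1.01158) ≈ 46.770, so the balance reaches zero during payment 47.

47 months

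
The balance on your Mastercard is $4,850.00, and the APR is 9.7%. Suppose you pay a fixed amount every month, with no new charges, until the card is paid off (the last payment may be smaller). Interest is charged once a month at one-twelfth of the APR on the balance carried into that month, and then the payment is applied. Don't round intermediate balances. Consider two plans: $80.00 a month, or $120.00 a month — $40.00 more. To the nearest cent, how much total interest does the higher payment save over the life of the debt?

$795.93

Monthly rate r = 9.7%/12 = 0.808333% = 0.00808333.
At $80.00/mo: n = ⌈−ln(1 − rB₀/P)/ln(1+r)⌉ = 84 payments (last $52.01); total interest = total paid − $4,850.00 = $1,842.01.
At $120.00/mo: 50 payments (last $16.08); total interest $1,046.08.
Interest saved = $1,842.01 − $1,046.08 = $795.93.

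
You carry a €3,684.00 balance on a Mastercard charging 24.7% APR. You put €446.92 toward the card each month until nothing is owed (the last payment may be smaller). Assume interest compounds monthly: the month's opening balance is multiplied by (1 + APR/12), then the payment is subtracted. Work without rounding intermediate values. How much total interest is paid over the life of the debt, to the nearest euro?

€395

Monthly rate r = 24.7%/12 = 2.05833% = 0.0205833.
Payoff takes n = ⌈−ln(1 − rB₀/P)/ln(1+r)⌉ = ⌈9.126⌉ = 10 payments; the last is €56.72.
Total paid = 9·€446.92 + €56.72 = €4,079.00.
Total interest = total paid − principal = €4,079.00 − €3,684.00 = €395.00.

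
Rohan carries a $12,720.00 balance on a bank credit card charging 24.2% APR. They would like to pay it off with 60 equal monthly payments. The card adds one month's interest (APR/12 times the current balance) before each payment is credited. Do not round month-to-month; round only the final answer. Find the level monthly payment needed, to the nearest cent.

Monthly rate r = 24.2%/12 = 2.01667% = 0.0201667.
Level-payment amortization: P = B₀·r / (1 − (1+r)^(−n)) = 12720.00·0.0201667 / (1 − 1.02017^(−60)).
Denominator 1 − (1+r)^(−60) = 0.698190954.
P = 256.52 / 0.698190954 ≈ 367.41.

$367.41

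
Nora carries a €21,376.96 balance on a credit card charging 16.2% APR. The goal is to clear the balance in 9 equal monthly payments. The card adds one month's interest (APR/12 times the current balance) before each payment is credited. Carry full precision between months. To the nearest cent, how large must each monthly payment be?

Monthly rate r = 16.2%/12 = 1.35% = 0.0135.
Level-payment amortization: P = B₀·r / (1 − (1+r)^(−n)) = 21376.96·0.0135 / (1 − 1.0135^(−9)).
Denominator 1 − (1+r)^(−9) = 0.11368883.
P = 288.589 / 0.11368883 ≈ 2538.41.

€2,538.41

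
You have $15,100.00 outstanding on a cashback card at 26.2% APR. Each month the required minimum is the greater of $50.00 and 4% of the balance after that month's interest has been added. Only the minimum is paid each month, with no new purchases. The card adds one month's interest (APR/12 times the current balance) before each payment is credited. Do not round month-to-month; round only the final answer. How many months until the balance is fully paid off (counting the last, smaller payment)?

167 months

Monthly rate r = 26.2%/12 = 2.18333% = 0.0218333.
While 4% of the post-interest balance exceeds $50.00, each month B ← (B·(1+r))·(1 − 0.04), i.e. B shrinks by the factor (1+r)·0.96 = 0.98096.
This holds for months 1–131. Entering month 132 the balance is $1,217.02; 4% of the post-interest balance is now below $50.00, so the flat $50.00 minimum applies from here.
From month 132 a fixed $50.00 at rate r clears $1,217.02 in 36 more payments. Total: 131 + 36 = 167 months.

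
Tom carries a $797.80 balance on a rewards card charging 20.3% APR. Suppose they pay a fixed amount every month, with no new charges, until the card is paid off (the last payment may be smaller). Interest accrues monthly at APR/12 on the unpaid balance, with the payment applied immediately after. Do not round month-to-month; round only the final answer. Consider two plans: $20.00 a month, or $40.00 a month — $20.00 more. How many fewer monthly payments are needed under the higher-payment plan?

42 fewer payments

Monthly rate r = 20.3%/12 = 1.69167% = 0.0169167.
At $20.00/mo: n = ⌈−ln(1 − rB₀/P)/ln(1+r)⌉ = 67 payments (last $19.29); total interest = total paid − $797.80 = $541.49.
At $40.00/mo: 25 payments (last $21.51); total interest $183.71.
Payments saved = 67 − 25 = 42.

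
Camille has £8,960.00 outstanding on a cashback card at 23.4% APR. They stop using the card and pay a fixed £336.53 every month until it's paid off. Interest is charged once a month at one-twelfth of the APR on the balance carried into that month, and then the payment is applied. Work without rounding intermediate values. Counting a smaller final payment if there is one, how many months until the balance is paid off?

38 payments

Monthly rate r = 23.4%/12 = 1.95% = 0.0195.
Recurrence: B ← B·(1+r) − £336.53.
Month 1: interest £174.72; balance after payment £8,798.19.
Month 2: interest £171.56; balance after payment £8,633.22.
Closed form: n = −ln(1 − rB₀/P)/ln(1+r) = −ln(0.48082)/ln(1.0195) ≈ 37.917, so the balance reaches zero during payment 38.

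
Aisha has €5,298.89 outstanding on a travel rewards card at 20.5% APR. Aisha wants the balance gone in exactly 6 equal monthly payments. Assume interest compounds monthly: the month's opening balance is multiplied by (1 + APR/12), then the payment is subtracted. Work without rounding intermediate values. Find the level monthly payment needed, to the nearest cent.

€936.70

Monthly rate r = 20.5%/12 = 1.70833% = 0.0170833.
Level-payment amortization: P = B₀·r / (1 − (1+r)^(−n)) = 5298.89·0.0170833 / (1 − 1.01708^(−6)).
Denominator 1 − (1+r)^(−6) = 0.096640172.
P = 90.5227 / 0.096640172 ≈ 936.70.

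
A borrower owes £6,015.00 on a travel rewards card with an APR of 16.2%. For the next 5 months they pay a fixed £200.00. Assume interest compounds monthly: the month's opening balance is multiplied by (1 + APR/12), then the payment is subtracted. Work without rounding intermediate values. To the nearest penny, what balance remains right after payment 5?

Monthly rate r = 16.2%/12 = 1.35% = 0.0135.
Each month: B ← B·(1+r) − £200.00.
Month 1: interest £81.20; balance after payment £5,896.20.
Month 2: interest £79.60; balance after payment £5,775.80.
Month 3: interest £77.97; balance after payment £5,653.77.
Month 4: interest £76.33; balance after payment £5,530.10.
Month 5: interest £74.66; balance after payment £5,404.76.

£5,404.76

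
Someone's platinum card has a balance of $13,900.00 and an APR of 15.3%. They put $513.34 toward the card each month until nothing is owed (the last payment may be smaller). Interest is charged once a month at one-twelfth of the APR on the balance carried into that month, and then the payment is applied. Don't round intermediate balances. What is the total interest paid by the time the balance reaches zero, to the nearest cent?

Monthly rate r = 15.3%/12 = 1.275% = 0.01275.
Payoff takes n = ⌈−ln(1 − rB₀/P)/ln(1+r)⌉ = ⌈33.426⌉ = 34 payments; the last is $219.38.
Total paid = 33·$513.34 + $219.38 = $17,159.60.
Total interest = total paid − principal = $17,159.60 − $13,900.00 = $3,259.60.

$3,259.60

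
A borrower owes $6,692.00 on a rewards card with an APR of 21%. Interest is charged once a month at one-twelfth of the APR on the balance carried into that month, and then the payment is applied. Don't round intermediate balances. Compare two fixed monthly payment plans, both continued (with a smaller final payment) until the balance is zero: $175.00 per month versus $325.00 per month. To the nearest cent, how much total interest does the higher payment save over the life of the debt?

$2,788.27

Monthly rate r = 21%/12 = 1.75% = 0.0175.
At $175.00/mo: n = ⌈−ln(1 − rB₀/P)/ln(1+r)⌉ = 64 payments (last $134.20); total interest = total paid − $6,692.00 = $4,467.20.
At $325.00/mo: 26 payments (last $245.93); total interest $1,678.93.
Interest saved = $4,467.20 − $1,678.93 = $2,788.27.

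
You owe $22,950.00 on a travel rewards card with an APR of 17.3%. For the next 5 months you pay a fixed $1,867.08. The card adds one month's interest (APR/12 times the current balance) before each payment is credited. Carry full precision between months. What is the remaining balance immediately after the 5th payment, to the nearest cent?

$15,044.23

Monthly rate r = 17.3%/12 = 1.44167% = 0.0144167.
Each month: B ← B·(1+r) − $1,867.08.
Month 1: interest $330.86; balance after payment $21,413.78.
Month 2: interest $308.72; balance after payment $19,855.42.
Month 3: interest $286.25; balance after payment $18,274.59.
Month 4: interest $263.46; balance after payment $16,670.97.
Month 5: interest $240.34; balance after payment $15,044.23.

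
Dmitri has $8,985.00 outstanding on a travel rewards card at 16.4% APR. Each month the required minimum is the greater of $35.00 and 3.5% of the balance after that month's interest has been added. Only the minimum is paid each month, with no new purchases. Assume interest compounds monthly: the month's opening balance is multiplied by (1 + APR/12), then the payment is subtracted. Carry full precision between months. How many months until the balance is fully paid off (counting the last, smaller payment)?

Monthly rate r = 16.4%/12 = 1.36667% = 0.0136667.
While 3.5% of the post-interest balance exceeds $35.00, each month B ← (B·(1+r))·(1 − 0.035), i.e. B shrinks by the factor (1+r)·0.965 = 0.97819.
This holds for months 1–101. Entering month 102 the balance is $968.70; 3.5% of the post-interest balance is now below $35.00, so the flat $35.00 minimum applies from here.
From month 102 a fixed $35.00 at rate r clears $968.70 in 36 more payments. Total: 101 + 36 = 137 months.

137 months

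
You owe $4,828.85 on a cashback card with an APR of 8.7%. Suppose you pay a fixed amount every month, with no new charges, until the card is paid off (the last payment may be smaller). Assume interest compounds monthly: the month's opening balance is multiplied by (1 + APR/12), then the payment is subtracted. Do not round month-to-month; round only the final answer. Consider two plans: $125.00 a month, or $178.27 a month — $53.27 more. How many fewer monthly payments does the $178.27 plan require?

15 fewer payments

Monthly rate r = 8.7%/12 = 0.725% = 0.00725.
At $125.00/mo: n = ⌈−ln(1 − rB₀/P)/ln(1+r)⌉ = 46 payments (last $61.24); total interest = total paid − $4,828.85 = $857.39.
At $178.27/mo: 31 payments (last $47.43); total interest $566.68.
Payments saved = 46 − 31 = 15.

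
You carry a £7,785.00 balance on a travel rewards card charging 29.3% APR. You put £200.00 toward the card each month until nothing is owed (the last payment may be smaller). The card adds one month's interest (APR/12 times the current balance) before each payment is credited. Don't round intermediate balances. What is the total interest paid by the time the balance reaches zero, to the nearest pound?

Monthly rate r = 29.3%/12 = 2.44167% = 0.0244167.
Payoff takes n = ⌈−ln(1 − rB₀/P)/ln(1+r)⌉ = ⌈124.533⌉ = 125 payments; the last is £107.12.
Total paid = 124·£200.00 + £107.12 = £24,907.12.
Total interest = total paid − principal = £24,907.12 − £7,785.00 = £17,122.12.

£17,122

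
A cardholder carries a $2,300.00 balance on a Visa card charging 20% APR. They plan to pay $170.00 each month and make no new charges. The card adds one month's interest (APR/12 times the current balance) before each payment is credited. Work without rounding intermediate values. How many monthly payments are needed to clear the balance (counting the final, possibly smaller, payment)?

Monthly rate r = 20%/12 = 1.66667% = 0.0166667.
Recurrence: B ← B·(1+r) − $170.00.
Month 1: interest $38.33; balance after payment $2,168.33.
Month 2: interest $36.14; balance after payment $2,034.47.
Closed form: n = −ln(1 − rB₀/P)/ln(1+r) = −ln(0.77451)/ln(1.01667) ≈ 15.459, so the balance reaches zero during payment 16.

16 payments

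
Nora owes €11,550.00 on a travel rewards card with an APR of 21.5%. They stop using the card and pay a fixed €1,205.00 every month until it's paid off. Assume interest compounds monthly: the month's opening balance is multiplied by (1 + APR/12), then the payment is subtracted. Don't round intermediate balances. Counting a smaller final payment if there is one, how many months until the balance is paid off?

11 payments

Monthly rate r = 21.5%/12 = 1.79167% = 0.0179167.
Recurrence: B ← B·(1+r) − €1,205.00.
Month 1: interest €206.94; balance after payment €10,551.94.
Month 2: interest €189.06; balance after payment €9,535.99.
Closed form: n = −ln(1 − rB₀/P)/ln(1+r) = −ln(0.82827)/ln(1.01792) ≈ 10.610, so the balance reaches zero during payment 11.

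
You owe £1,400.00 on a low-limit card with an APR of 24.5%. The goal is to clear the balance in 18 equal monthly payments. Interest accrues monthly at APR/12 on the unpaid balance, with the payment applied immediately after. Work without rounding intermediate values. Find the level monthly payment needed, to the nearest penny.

Monthly rate r = 24.5%/12 = 2.04167% = 0.0204167.
Level-payment amortization: P = B₀·r / (1 − (1+r)^(−n)) = 1400.00·0.0204167 / (1 − 1.02042^(−18)).
Denominator 1 − (1+r)^(−18) = 0.304968931.
P = 28.5833 / 0.304968931 ≈ 93.73.

£93.73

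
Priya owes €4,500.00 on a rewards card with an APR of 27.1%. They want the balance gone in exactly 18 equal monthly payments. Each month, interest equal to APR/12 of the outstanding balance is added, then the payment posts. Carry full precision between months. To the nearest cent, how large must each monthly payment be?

Monthly rate r = 27.1%/12 = 2.25833% = 0.0225833.
Level-payment amortization: P = B₀·r / (1 − (1+r)^(−n)) = 4500.00·0.0225833 / (1 − 1.02258^(−18)).
Denominator 1 − (1+r)^(−18) = 0.331004465.
P = 101.625 / 0.331004465 ≈ 307.02.

€307.02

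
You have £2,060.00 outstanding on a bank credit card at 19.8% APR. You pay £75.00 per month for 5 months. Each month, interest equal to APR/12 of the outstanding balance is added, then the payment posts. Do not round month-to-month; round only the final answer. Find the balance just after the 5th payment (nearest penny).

Monthly rate r = 19.8%/12 = 1.65% = 0.0165.
Each month: B ← B·(1+r) − £75.00.
Month 1: interest £33.99; balance after payment £2,018.99.
Month 2: interest £33.31; balance after payment £1,977.30.
Month 3: interest £32.63; balance after payment £1,934.93.
Month 4: interest £31.93; balance after payment £1,891.86.
Month 5: interest £31.22; balance after payment £1,848.07.

£1,848.07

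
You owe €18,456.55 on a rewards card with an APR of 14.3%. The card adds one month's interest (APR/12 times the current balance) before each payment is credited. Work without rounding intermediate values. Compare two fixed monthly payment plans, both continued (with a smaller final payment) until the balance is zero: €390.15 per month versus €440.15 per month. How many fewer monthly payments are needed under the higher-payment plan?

12 fewer payments

Monthly rate r = 14.3%/12 = 1.19167% = 0.0119167.
At €390.15/mo: n = ⌈−ln(1 − rB₀/P)/ln(1+r)⌉ = 71 payments (last €8.81); total interest = total paid − €18,456.55 = €8,862.76.
At €440.15/mo: 59 payments (last €203.35); total interest €7,275.50.
Payments saved = 71 − 59 = 12.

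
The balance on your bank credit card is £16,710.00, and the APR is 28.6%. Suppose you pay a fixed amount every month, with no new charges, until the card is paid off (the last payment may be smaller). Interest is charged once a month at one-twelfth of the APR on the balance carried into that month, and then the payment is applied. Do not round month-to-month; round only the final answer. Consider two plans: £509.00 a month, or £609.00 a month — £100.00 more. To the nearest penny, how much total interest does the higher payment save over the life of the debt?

£5,523.59

Monthly rate r = 28.6%/12 = 2.38333% = 0.0238333.
At £509.00/mo: n = ⌈−ln(1 − rB₀/P)/ln(1+r)⌉ = 65 payments (last £385.28); total interest = total paid − £16,710.00 = £16,251.28.
At £609.00/mo: 46 payments (last £32.69); total interest £10,727.69.
Interest saved = £16,251.28 − £10,727.69 = £5,523.59.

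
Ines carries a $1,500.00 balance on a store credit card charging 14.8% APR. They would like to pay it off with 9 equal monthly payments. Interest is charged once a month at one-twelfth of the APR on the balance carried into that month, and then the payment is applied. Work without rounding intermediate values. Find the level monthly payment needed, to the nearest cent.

$177.11

Monthly rate r = 14.8%/12 = 1.23333% = 0.0123333.
Level-payment amortization: P = B₀·r / (1 − (1+r)^(−n)) = 1500.00·0.0123333 / (1 − 1.01233^(−9)).
Denominator 1 − (1+r)^(−9) = 0.10445345.
P = 18.5 / 0.10445345 ≈ 177.11.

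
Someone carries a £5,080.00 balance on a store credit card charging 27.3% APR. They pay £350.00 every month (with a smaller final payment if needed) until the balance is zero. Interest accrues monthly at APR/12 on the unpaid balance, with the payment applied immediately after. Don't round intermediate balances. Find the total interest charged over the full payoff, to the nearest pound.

£1,156

Monthly rate r = 27.3%/12 = 2.275% = 0.02275.
Payoff takes n = ⌈−ln(1 − rB₀/P)/ln(1+r)⌉ = ⌈17.816⌉ = 18 payments; the last is £286.25.
Total paid = 17·£350.00 + £286.25 = £6,236.25.
Total interest = total paid − principal = £6,236.25 − £5,080.00 = £1,156.25.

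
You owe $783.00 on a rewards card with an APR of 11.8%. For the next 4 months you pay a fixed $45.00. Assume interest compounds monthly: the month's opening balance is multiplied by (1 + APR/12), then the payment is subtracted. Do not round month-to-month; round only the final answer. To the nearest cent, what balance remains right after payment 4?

$631.58

Monthly rate r = 11.8%/12 = 0.983333% = 0.00983333.
Each month: B ← B·(1+r) − $45.00.
Month 1: interest $7.70; balance after payment $745.70.
Month 2: interest $7.33; balance after payment $708.03.
Month 3: interest $6.96; balance after payment $669.99.
Month 4: interest $6.59; balance after payment $631.58.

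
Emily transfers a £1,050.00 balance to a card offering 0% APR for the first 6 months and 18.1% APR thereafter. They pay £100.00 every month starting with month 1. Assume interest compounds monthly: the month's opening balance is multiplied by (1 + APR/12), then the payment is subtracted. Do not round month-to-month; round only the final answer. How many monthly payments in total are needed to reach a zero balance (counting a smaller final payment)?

11 payments

Promo months 1–6 at r₀ = 0%/12 = 0; months 7+ at r₁ = 18.1%/12 = 0.0150833.
After month 6 (no interest yet): B = £1,050.00 − 6·£100.00 = £450.00.
Then at r₁ with £100.00/mo: n₂ = −ln(1 − r₁·B/P)/ln(1+r₁) ≈ 4.70 → 5 more payments.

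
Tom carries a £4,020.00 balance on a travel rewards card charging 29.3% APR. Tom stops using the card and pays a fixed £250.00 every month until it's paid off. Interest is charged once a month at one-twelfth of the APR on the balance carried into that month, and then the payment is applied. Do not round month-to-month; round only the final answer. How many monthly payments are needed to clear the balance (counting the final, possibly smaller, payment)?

21 payments

Monthly rate r = 29.3%/12 = 2.44167% = 0.0244167.
Recurrence: B ← B·(1+r) − £250.00.
Month 1: interest £98.16; balance after payment £3,868.15.
Month 2: interest £94.45; balance after payment £3,712.60.
Closed form: n = −ln(1 − rB₀/P)/ln(1+r) = −ln(0.60738)/ln(1.02442) ≈ 20.669, so the balance reaches zero during payment 21.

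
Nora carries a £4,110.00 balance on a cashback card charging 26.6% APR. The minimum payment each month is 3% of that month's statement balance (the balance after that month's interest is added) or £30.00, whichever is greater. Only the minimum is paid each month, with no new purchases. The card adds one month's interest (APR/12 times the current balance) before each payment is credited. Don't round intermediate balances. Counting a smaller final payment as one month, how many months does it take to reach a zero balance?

227 months

Monthly rate r = 26.6%/12 = 2.21667% = 0.0221667.
While 3% of the post-interest balance exceeds £30.00, each month B ← (B·(1+r))·(1 − 0.03), i.e. B shrinks by the factor (1+r)·0.97 = 0.9915.
This holds for months 1–169. Entering month 170 the balance is £971.48; 3% of the post-interest balance is now below £30.00, so the flat £30.00 minimum applies from here.
From month 170 a fixed £30.00 at rate r clears £971.48 in 58 more payments. Total: 169 + 58 = 227 months.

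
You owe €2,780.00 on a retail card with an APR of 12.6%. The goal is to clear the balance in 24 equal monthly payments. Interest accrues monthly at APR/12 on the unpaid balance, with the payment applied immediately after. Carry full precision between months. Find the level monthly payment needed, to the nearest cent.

€131.64

Monthly rate r = 12.6%/12 = 1.05% = 0.0105.
Level-payment amortization: P = B₀·r / (1 − (1+r)^(−n)) = 2780.00·0.0105 / (1 − 1.0105^(−24)).
Denominator 1 − (1+r)^(−24) = 0.221733438.
P = 29.19 / 0.221733438 ≈ 131.64.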